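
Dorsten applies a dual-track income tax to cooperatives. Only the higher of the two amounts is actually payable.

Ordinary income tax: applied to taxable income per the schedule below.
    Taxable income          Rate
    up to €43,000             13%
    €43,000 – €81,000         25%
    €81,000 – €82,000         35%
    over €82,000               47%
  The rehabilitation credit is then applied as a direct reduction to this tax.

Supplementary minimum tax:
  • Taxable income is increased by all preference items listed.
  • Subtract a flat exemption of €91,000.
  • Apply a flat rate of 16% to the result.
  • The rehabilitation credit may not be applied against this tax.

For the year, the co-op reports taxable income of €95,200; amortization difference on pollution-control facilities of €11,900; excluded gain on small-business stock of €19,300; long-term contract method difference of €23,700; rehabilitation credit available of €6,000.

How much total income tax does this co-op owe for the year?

Supplementary minimum tax:
  Adjusted income: €95,200 + €11,900 + €19,300 + €23,700 = €150,100
  Less exemption €91,000 → base €59,100
  €59,100 × 16% = €9,456

Ordinary income tax:
  €43,000 × 13% = €5,590
  €38,000 × 25% = €9,500
  €1,000 × 35% = €350
  €13,200 × 47% = €6,204
  → €21,644
  Less rehabilitation credit €6,000 → €15,644

€15,644 > €9,456, so the ordinary income tax governs.

€15,644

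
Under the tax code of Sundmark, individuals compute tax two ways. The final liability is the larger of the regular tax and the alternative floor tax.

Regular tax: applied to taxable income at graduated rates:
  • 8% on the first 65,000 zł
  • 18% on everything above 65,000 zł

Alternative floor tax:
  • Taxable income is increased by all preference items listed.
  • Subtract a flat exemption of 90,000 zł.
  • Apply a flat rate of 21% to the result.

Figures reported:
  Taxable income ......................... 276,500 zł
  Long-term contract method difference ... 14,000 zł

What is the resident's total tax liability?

43,270 zł

Alternative floor tax:
  Adjusted income: 276,500 zł + 14,000 zł = 290,500 zł
  Less exemption 90,000 zł → base 200,500 zł
  200,500 zł × 21% = 42,105 zł

Regular tax:
  65,000 zł × 8% = 5,200 zł
  211,500 zł × 18% = 38,070 zł
  → 43,270 zł

43,270 zł > 42,105 zł, so the regular tax governs.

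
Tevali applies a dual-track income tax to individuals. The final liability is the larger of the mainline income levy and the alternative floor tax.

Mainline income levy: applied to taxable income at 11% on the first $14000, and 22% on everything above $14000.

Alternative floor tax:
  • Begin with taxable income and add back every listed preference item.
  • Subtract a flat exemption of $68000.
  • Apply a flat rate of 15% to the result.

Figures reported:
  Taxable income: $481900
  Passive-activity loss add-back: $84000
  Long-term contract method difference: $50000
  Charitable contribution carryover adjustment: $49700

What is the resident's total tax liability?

$104478

Mainline income levy:
  $14000 × 11% = $1540
  $467900 × 22% = $102938
  → $104478

Alternative floor tax:
  Adjusted income: $481900 + $84000 + $50000 + $49700 = $665600
  Less exemption $68000 → base $597600
  $597600 × 15% = $89640

$104478 > $89640, so the mainline income levy governs.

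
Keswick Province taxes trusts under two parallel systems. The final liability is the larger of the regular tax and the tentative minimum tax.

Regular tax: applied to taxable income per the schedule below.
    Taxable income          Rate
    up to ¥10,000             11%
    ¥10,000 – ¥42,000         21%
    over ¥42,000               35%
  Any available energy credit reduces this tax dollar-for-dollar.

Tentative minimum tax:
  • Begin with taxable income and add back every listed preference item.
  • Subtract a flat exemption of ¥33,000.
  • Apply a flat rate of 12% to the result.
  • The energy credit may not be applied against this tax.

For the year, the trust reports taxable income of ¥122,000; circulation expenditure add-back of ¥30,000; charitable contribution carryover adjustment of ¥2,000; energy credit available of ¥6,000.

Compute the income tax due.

Tentative minimum tax:
  Adjusted income: ¥122,000 + ¥30,000 + ¥2,000 = ¥154,000
  Less exemption ¥33,000 → base ¥121,000
  ¥121,000 × 12% = ¥14,520

Regular tax:
  ¥10,000 × 11% = ¥1,100
  ¥32,000 × 21% = ¥6,720
  ¥80,000 × 35% = ¥28,000
  → ¥35,820
  Less energy credit ¥6,000 → ¥29,820

¥29,820 > ¥14,520, so the regular tax governs.

¥29,820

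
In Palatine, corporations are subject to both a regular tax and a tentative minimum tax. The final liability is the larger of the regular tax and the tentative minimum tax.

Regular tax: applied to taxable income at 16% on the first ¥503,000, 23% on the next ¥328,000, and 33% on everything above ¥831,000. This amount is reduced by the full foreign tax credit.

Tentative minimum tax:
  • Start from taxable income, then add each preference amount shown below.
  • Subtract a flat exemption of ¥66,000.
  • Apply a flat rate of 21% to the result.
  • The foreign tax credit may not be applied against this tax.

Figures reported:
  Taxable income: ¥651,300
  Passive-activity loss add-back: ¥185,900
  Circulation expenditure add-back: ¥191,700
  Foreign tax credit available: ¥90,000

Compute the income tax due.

¥202,209

Tentative minimum tax:
  Adjusted income: ¥651,300 + ¥185,900 + ¥191,700 = ¥1,028,900
  Less exemption ¥66,000 → base ¥962,900
  ¥962,900 × 21% = ¥202,209

Regular tax:
  ¥503,000 × 16% = ¥80,480
  ¥148,300 × 23% = ¥34,109
  → ¥114,589
  Less foreign tax credit ¥90,000 → ¥24,589

¥202,209 > ¥24,589, so the tentative minimum tax is the binding amount.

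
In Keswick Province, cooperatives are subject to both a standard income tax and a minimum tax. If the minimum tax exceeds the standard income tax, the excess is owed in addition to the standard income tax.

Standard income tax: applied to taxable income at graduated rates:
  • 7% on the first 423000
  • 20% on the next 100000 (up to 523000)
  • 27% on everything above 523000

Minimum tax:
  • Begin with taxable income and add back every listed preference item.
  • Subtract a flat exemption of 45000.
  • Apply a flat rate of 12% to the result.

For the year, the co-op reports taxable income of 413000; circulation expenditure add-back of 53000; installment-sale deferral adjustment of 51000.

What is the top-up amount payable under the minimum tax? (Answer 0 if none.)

Minimum tax:
  Adjusted income: 413000 + 53000 + 51000 = 517000
  Less exemption 45000 → base 472000
  472000 × 12% = 56640

Standard income tax:
  413000 × 7% = 28910

Excess of minimum tax over standard income tax: 56640 − 28910 = 27730.

27730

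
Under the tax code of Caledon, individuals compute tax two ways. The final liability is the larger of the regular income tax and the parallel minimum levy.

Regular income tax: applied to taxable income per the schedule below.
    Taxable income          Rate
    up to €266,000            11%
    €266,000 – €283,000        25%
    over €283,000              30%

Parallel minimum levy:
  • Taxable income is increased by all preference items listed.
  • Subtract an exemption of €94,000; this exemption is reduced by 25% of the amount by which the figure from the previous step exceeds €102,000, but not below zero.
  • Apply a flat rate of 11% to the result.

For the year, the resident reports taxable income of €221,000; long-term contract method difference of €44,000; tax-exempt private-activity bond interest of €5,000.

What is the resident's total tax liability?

€24,310

Parallel minimum levy:
  Adjusted income: €221,000 + €44,000 + €5,000 = €270,000
  Exemption: €94,000 − 25% × (€270,000 − €102,000) = €94,000 − €42,000 = €52,000
  Base: €270,000 − €52,000 = €218,000
  €218,000 × 11% = €23,980

Regular income tax:
  €221,000 × 11% = €24,310

€24,310 > €23,980, so the regular income tax governs.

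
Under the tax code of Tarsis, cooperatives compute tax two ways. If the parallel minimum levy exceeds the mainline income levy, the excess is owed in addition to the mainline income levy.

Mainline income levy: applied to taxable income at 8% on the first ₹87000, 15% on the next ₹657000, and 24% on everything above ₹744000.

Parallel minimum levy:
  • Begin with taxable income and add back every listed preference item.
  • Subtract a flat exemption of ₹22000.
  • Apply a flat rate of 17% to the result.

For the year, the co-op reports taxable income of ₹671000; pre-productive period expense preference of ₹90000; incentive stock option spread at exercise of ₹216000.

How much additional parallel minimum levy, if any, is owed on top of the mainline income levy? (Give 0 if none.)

₹67790

Parallel minimum levy:
  Adjusted income: ₹671000 + ₹90000 + ₹216000 = ₹977000
  Less exemption ₹22000 → base ₹955000
  ₹955000 × 17% = ₹162350

Mainline income levy:
  ₹87000 × 8% = ₹6960
  ₹584000 × 15% = ₹87600
  → ₹94560

Excess of parallel minimum levy over mainline income levy: ₹162350 − ₹94560 = ₹67790.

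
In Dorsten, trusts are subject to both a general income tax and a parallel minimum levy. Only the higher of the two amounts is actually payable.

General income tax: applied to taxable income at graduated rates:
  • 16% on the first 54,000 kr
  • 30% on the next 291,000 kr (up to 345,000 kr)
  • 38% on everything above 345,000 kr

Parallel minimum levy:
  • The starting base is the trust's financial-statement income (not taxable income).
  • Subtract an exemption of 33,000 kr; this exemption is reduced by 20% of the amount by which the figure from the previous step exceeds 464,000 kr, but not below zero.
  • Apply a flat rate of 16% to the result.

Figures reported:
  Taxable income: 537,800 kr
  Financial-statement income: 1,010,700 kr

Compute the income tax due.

Parallel minimum levy:
  Base (financial-statement income): 1,010,700 kr
  Exemption: 20% × (1,010,700 kr − 464,000 kr) = 109,340 kr ≥ 33,000 kr, so the exemption is fully phased out
  Base: 1,010,700 kr − 0 kr = 1,010,700 kr
  1,010,700 kr × 16% = 161,712 kr

General income tax:
  54,000 kr × 16% = 8,640 kr
  291,000 kr × 30% = 87,300 kr
  192,800 kr × 38% = 73,264 kr
  → 169,204 kr

169,204 kr > 161,712 kr, so the general income tax governs.

169,204 kr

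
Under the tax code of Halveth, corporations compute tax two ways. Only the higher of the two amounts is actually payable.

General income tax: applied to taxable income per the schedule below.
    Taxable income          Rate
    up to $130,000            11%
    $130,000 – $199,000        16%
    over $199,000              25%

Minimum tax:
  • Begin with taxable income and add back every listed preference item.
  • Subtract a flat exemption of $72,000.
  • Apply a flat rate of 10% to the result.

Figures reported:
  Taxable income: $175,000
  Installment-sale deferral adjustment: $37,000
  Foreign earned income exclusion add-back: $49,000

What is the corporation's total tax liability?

General income tax:
  $130,000 × 11% = $14,300
  $45,000 × 16% = $7,200
  → $21,500

Minimum tax:
  Adjusted income: $175,000 + $37,000 + $49,000 = $261,000
  Less exemption $72,000 → base $189,000
  $189,000 × 10% = $18,900

$21,500 > $18,900, so the general income tax governs.

$21,500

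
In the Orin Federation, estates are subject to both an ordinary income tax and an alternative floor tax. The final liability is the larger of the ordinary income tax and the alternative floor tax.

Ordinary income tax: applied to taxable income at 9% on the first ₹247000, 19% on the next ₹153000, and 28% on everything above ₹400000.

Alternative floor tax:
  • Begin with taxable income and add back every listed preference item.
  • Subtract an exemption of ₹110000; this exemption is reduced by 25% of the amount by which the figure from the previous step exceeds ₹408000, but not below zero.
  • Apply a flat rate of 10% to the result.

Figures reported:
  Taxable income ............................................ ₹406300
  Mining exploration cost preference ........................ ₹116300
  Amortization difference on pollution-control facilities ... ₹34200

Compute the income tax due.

Ordinary income tax:
  ₹247000 × 9% = ₹22230
  ₹153000 × 19% = ₹29070
  ₹6300 × 28% = ₹1764
  → ₹53064

Alternative floor tax:
  Adjusted income: ₹406300 + ₹116300 + ₹34200 = ₹556800
  Exemption: ₹110000 − 25% × (₹556800 − ₹408000) = ₹110000 − ₹37200 = ₹72800
  Base: ₹556800 − ₹72800 = ₹484000
  ₹484000 × 10% = ₹48400

₹53064 > ₹48400, so the ordinary income tax governs.

₹53064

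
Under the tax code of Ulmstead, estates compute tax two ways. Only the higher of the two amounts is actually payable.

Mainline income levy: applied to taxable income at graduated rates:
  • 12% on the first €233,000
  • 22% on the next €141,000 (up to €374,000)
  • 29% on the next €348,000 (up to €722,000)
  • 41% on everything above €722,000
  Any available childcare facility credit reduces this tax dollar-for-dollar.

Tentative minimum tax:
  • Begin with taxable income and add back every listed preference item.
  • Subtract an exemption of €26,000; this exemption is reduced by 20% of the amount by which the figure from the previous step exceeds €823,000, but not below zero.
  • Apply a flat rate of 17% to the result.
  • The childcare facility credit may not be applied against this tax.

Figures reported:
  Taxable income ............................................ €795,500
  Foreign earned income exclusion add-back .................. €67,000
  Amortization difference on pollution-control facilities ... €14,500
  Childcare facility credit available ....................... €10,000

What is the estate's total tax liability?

Mainline income levy:
  €233,000 × 12% = €27,960
  €141,000 × 22% = €31,020
  €348,000 × 29% = €100,920
  €73,500 × 41% = €30,135
  → €190,035
  Less childcare facility credit €10,000 → €180,035

Tentative minimum tax:
  Adjusted income: €795,500 + €67,000 + €14,500 = €877,000
  Exemption: €26,000 − 20% × (€877,000 − €823,000) = €26,000 − €10,800 = €15,200
  Base: €877,000 − €15,200 = €861,800
  €861,800 × 17% = €146,506

€180,035 > €146,506, so the mainline income levy governs.

€180,035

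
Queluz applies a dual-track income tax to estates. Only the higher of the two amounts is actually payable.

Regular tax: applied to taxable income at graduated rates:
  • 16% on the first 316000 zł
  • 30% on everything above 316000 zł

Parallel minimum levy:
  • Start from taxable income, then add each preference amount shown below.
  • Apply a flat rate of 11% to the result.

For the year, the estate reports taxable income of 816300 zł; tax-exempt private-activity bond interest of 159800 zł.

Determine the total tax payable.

200650 zł

Parallel minimum levy:
  Adjusted income: 816300 zł + 159800 zł = 976100 zł
  976100 zł × 11% = 107371 zł

Regular tax:
  316000 zł × 16% = 50560 zł
  500300 zł × 30% = 150090 zł
  → 200650 zł

200650 zł > 107371 zł, so the regular tax governs.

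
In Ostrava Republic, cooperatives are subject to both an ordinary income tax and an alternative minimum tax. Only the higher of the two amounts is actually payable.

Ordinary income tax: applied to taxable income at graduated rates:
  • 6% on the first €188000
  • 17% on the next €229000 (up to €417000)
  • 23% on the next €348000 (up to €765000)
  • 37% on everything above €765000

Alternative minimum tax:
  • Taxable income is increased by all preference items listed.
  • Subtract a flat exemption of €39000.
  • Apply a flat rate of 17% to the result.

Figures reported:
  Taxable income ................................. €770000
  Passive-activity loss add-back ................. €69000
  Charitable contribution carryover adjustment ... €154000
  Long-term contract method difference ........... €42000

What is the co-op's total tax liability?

€169320

Alternative minimum tax:
  Adjusted income: €770000 + €69000 + €154000 + €42000 = €1035000
  Less exemption €39000 → base €996000
  €996000 × 17% = €169320

Ordinary income tax:
  €188000 × 6% = €11280
  €229000 × 17% = €38930
  €348000 × 23% = €80040
  €5000 × 37% = €1850
  → €132100

€169320 > €132100, so the alternative minimum tax is the binding amount.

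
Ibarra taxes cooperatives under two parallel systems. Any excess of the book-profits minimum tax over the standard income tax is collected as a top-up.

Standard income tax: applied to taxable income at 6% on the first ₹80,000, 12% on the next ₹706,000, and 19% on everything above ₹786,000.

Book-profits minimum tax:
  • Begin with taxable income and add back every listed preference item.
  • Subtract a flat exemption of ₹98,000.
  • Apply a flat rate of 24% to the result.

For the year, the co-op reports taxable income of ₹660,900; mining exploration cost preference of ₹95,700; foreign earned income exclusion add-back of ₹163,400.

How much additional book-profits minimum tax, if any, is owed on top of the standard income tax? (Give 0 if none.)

Standard income tax:
  ₹80,000 × 6% = ₹4,800
  ₹580,900 × 12% = ₹69,708
  → ₹74,508

Book-profits minimum tax:
  Adjusted income: ₹660,900 + ₹95,700 + ₹163,400 = ₹920,000
  Less exemption ₹98,000 → base ₹822,000
  ₹822,000 × 24% = ₹197,280

Excess of book-profits minimum tax over standard income tax: ₹197,280 − ₹74,508 = ₹122,772.

₹122,772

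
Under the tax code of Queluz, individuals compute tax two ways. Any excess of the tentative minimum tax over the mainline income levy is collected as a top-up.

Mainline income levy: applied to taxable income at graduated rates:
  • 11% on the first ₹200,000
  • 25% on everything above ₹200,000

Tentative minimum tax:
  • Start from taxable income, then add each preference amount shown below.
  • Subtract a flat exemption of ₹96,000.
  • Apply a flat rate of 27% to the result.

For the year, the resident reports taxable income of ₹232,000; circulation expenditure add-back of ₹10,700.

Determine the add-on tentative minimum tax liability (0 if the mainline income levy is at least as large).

₹9,609

Tentative minimum tax:
  Adjusted income: ₹232,000 + ₹10,700 = ₹242,700
  Less exemption ₹96,000 → base ₹146,700
  ₹146,700 × 27% = ₹39,609

Mainline income levy:
  ₹200,000 × 11% = ₹22,000
  ₹32,000 × 25% = ₹8,000
  → ₹30,000

Excess of tentative minimum tax over mainline income levy: ₹39,609 − ₹30,000 = ₹9,609.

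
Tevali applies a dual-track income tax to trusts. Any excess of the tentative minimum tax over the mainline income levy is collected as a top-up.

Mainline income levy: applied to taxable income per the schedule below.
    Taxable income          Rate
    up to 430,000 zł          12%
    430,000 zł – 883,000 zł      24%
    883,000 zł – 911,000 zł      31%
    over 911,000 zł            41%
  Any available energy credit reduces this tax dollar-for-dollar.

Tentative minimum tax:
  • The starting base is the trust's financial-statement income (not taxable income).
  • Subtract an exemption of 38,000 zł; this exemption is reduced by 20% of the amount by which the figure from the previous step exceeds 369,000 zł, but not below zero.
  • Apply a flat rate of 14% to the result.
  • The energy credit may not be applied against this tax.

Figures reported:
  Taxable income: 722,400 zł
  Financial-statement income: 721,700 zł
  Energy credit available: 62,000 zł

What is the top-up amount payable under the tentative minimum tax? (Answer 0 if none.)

41,262 zł

Mainline income levy:
  430,000 zł × 12% = 51,600 zł
  292,400 zł × 24% = 70,176 zł
  → 121,776 zł
  Less energy credit 62,000 zł → 59,776 zł

Tentative minimum tax:
  Base (financial-statement income): 721,700 zł
  Exemption: 20% × (721,700 zł − 369,000 zł) = 70,540 zł ≥ 38,000 zł, so the exemption is fully phased out
  Base: 721,700 zł − 0 zł = 721,700 zł
  721,700 zł × 14% = 101,038 zł

Excess of tentative minimum tax over mainline income levy: 101,038 zł − 59,776 zł = 41,262 zł.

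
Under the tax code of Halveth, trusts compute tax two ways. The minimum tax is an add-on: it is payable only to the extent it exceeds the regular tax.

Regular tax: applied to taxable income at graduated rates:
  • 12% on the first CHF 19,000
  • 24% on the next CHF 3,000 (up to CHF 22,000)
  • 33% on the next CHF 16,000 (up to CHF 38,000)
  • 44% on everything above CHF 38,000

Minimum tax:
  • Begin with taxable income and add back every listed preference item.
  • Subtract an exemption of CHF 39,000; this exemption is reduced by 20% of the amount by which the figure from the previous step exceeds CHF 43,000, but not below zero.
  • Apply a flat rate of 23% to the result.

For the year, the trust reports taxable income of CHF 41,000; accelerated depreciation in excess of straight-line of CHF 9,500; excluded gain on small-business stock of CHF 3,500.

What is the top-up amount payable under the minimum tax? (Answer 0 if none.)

CHF 0

Minimum tax:
  Adjusted income: CHF 41,000 + CHF 9,500 + CHF 3,500 = CHF 54,000
  Exemption: CHF 39,000 − 20% × (CHF 54,000 − CHF 43,000) = CHF 39,000 − CHF 2,200 = CHF 36,800
  Base: CHF 54,000 − CHF 36,800 = CHF 17,200
  CHF 17,200 × 23% = CHF 3,956

Regular tax:
  CHF 19,000 × 12% = CHF 2,280
  CHF 3,000 × 24% = CHF 720
  CHF 16,000 × 33% = CHF 5,280
  CHF 3,000 × 44% = CHF 1,320
  → CHF 9,600

CHF 3,956 ≤ CHF 9,600, so no add-on is due.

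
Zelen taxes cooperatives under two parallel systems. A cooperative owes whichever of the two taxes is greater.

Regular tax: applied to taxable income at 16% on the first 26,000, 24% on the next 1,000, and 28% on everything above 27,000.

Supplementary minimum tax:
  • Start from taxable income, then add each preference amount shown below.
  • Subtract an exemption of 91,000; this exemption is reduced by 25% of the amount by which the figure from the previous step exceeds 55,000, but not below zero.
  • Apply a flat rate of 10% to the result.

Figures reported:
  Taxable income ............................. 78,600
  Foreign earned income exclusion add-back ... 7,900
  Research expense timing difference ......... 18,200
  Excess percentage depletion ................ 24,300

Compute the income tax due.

18,848

Supplementary minimum tax:
  Adjusted income: 78,600 + 7,900 + 18,200 + 24,300 = 129,000
  Exemption: 91,000 − 25% × (129,000 − 55,000) = 91,000 − 18,500 = 72,500
  Base: 129,000 − 72,500 = 56,500
  56,500 × 10% = 5,650

Regular tax:
  26,000 × 16% = 4,160
  1,000 × 24% = 240
  51,600 × 28% = 14,448
  → 18,848

18,848 > 5,650, so the regular tax governs.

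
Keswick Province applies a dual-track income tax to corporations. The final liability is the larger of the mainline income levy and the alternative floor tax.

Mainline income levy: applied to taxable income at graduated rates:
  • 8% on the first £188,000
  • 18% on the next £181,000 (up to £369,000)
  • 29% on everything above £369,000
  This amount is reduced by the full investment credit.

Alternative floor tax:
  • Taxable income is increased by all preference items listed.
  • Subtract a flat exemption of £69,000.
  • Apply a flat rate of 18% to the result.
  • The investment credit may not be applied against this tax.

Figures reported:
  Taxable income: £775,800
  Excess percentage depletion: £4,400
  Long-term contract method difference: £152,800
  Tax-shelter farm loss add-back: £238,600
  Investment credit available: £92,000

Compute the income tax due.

£198,468

Alternative floor tax:
  Adjusted income: £775,800 + £4,400 + £152,800 + £238,600 = £1,171,600
  Less exemption £69,000 → base £1,102,600
  £1,102,600 × 18% = £198,468

Mainline income levy:
  £188,000 × 8% = £15,040
  £181,000 × 18% = £32,580
  £406,800 × 29% = £117,972
  → £165,592
  Less investment credit £92,000 → £73,592

£198,468 > £73,592, so the alternative floor tax is the binding amount.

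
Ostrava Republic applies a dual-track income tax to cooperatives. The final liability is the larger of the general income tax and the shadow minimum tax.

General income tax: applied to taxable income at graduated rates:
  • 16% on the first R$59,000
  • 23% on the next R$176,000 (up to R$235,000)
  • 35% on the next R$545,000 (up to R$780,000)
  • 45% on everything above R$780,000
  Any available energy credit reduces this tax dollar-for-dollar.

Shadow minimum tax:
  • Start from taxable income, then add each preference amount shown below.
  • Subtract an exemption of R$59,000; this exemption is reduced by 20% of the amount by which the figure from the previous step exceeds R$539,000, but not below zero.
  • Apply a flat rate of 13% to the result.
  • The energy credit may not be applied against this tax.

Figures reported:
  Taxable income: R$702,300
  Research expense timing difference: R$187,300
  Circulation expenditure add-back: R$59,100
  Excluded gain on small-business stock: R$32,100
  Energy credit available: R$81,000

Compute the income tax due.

R$132,475

Shadow minimum tax:
  Adjusted income: R$702,300 + R$187,300 + R$59,100 + R$32,100 = R$980,800
  Exemption: 20% × (R$980,800 − R$539,000) = R$88,360 ≥ R$59,000, so the exemption is fully phased out
  Base: R$980,800 − R$0 = R$980,800
  R$980,800 × 13% = R$127,504

General income tax:
  R$59,000 × 16% = R$9,440
  R$176,000 × 23% = R$40,480
  R$467,300 × 35% = R$163,555
  → R$213,475
  Less energy credit R$81,000 → R$132,475

R$132,475 > R$127,504, so the general income tax governs.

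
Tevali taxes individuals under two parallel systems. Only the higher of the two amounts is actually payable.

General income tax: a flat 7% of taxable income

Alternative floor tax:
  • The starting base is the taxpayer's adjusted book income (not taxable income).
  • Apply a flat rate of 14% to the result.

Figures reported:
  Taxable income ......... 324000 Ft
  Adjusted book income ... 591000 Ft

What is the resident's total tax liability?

82740 Ft

Alternative floor tax:
  Base (adjusted book income): 591000 Ft
  591000 Ft × 14% = 82740 Ft

General income tax:
  324000 Ft × 7% = 22680 Ft

82740 Ft > 22680 Ft, so the alternative floor tax is the binding amount.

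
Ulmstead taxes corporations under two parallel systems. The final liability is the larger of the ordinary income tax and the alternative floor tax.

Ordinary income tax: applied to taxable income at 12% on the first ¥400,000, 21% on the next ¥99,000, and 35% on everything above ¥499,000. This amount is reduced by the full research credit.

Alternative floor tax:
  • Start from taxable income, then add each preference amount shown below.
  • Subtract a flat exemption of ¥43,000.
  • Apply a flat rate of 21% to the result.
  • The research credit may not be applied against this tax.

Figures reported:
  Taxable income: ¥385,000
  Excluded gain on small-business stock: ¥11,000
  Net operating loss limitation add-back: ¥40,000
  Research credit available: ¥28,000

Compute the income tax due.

Alternative floor tax:
  Adjusted income: ¥385,000 + ¥11,000 + ¥40,000 = ¥436,000
  Less exemption ¥43,000 → base ¥393,000
  ¥393,000 × 21% = ¥82,530

Ordinary income tax:
  ¥385,000 × 12% = ¥46,200
  Less research credit ¥28,000 → ¥18,200

¥82,530 > ¥18,200, so the alternative floor tax is the binding amount.

¥82,530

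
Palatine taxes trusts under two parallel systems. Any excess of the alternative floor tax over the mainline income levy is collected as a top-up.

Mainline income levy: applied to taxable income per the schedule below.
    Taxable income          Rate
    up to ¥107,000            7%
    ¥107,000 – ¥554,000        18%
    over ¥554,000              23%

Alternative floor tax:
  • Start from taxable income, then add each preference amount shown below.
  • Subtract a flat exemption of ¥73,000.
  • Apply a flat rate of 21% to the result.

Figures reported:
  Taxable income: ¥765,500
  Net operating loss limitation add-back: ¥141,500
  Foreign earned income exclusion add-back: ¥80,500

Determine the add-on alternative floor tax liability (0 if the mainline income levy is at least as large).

Mainline income levy:
  ¥107,000 × 7% = ¥7,490
  ¥447,000 × 18% = ¥80,460
  ¥211,500 × 23% = ¥48,645
  → ¥136,595

Alternative floor tax:
  Adjusted income: ¥765,500 + ¥141,500 + ¥80,500 = ¥987,500
  Less exemption ¥73,000 → base ¥914,500
  ¥914,500 × 21% = ¥192,045

Excess of alternative floor tax over mainline income levy: ¥192,045 − ¥136,595 = ¥55,450.

¥55,450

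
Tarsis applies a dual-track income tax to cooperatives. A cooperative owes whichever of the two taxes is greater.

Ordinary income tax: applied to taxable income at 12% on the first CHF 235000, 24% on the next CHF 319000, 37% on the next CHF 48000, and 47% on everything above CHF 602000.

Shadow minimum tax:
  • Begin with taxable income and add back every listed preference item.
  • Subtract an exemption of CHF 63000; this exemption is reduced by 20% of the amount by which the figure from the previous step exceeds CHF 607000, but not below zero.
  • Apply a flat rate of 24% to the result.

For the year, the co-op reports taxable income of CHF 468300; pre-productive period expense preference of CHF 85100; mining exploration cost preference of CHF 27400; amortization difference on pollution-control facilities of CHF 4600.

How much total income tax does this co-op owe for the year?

CHF 125376

Ordinary income tax:
  CHF 235000 × 12% = CHF 28200
  CHF 233300 × 24% = CHF 55992
  → CHF 84192

Shadow minimum tax:
  Adjusted income: CHF 468300 + CHF 85100 + CHF 27400 + CHF 4600 = CHF 585400
  Exemption: CHF 585400 ≤ CHF 607000, so full CHF 63000 applies
  Base: CHF 585400 − CHF 63000 = CHF 522400
  CHF 522400 × 24% = CHF 125376

CHF 125376 > CHF 84192, so the shadow minimum tax is the binding amount.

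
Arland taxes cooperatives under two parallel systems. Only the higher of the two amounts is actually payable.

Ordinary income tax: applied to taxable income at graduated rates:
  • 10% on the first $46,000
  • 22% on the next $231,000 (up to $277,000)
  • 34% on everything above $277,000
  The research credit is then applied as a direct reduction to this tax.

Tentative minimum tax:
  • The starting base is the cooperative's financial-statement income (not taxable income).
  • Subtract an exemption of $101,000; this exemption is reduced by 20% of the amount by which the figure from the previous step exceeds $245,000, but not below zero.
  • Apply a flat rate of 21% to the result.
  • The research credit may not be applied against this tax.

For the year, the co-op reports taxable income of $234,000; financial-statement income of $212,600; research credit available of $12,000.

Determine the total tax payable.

$33,960

Ordinary income tax:
  $46,000 × 10% = $4,600
  $188,000 × 22% = $41,360
  → $45,960
  Less research credit $12,000 → $33,960

Tentative minimum tax:
  Base (financial-statement income): $212,600
  Exemption: $212,600 ≤ $245,000, so full $101,000 applies
  Base: $212,600 − $101,000 = $111,600
  $111,600 × 21% = $23,436

$33,960 > $23,436, so the ordinary income tax governs.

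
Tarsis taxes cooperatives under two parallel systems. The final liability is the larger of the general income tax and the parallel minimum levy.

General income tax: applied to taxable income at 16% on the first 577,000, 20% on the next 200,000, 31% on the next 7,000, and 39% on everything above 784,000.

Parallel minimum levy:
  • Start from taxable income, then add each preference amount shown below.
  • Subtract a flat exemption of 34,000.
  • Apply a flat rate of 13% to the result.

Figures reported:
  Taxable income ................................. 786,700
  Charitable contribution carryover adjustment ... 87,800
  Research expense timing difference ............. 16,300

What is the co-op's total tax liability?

135,543

Parallel minimum levy:
  Adjusted income: 786,700 + 87,800 + 16,300 = 890,800
  Less exemption 34,000 → base 856,800
  856,800 × 13% = 111,384

General income tax:
  577,000 × 16% = 92,320
  200,000 × 20% = 40,000
  7,000 × 31% = 2,170
  2,700 × 39% = 1,053
  → 135,543

135,543 > 111,384, so the general income tax governs.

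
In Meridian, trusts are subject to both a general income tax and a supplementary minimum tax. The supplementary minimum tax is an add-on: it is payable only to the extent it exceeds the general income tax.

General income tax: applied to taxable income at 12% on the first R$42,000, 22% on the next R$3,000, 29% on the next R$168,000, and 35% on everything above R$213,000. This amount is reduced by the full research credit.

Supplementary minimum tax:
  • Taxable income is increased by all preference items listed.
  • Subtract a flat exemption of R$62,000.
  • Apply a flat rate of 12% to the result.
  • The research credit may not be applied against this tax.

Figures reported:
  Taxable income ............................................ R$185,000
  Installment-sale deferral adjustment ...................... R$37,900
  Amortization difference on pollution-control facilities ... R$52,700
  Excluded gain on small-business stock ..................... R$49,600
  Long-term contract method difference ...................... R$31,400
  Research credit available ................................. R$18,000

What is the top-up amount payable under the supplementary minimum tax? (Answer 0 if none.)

General income tax:
  R$42,000 × 12% = R$5,040
  R$3,000 × 22% = R$660
  R$140,000 × 29% = R$40,600
  → R$46,300
  Less research credit R$18,000 → R$28,300

Supplementary minimum tax:
  Adjusted income: R$185,000 + R$37,900 + R$52,700 + R$49,600 + R$31,400 = R$356,600
  Less exemption R$62,000 → base R$294,600
  R$294,600 × 12% = R$35,352

Excess of supplementary minimum tax over general income tax: R$35,352 − R$28,300 = R$7,052.

R$7,052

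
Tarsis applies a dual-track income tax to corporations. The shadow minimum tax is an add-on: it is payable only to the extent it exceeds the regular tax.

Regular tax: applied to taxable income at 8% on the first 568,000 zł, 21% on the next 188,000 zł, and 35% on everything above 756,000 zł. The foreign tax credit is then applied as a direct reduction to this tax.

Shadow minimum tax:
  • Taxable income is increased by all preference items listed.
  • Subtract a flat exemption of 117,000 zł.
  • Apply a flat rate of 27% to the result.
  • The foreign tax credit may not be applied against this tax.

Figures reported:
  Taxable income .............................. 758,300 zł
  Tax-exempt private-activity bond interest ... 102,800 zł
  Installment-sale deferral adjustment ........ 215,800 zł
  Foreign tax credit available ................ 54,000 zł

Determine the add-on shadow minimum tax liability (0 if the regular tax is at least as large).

227,448 zł

Regular tax:
  568,000 zł × 8% = 45,440 zł
  188,000 zł × 21% = 39,480 zł
  2,300 zł × 35% = 805 zł
  → 85,725 zł
  Less foreign tax credit 54,000 zł → 31,725 zł

Shadow minimum tax:
  Adjusted income: 758,300 zł + 102,800 zł + 215,800 zł = 1,076,900 zł
  Less exemption 117,000 zł → base 959,900 zł
  959,900 zł × 27% = 259,173 zł

Excess of shadow minimum tax over regular tax: 259,173 zł − 31,725 zł = 227,448 zł.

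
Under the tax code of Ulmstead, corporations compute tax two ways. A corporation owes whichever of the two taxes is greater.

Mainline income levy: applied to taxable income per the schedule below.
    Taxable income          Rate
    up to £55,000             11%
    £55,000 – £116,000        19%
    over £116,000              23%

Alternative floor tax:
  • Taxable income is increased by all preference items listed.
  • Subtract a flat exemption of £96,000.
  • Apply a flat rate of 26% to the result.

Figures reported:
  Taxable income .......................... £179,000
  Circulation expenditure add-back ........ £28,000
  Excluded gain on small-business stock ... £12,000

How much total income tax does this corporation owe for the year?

£32,130

Mainline income levy:
  £55,000 × 11% = £6,050
  £61,000 × 19% = £11,590
  £63,000 × 23% = £14,490
  → £32,130

Alternative floor tax:
  Adjusted income: £179,000 + £28,000 + £12,000 = £219,000
  Less exemption £96,000 → base £123,000
  £123,000 × 26% = £31,980

£32,130 > £31,980, so the mainline income levy governs.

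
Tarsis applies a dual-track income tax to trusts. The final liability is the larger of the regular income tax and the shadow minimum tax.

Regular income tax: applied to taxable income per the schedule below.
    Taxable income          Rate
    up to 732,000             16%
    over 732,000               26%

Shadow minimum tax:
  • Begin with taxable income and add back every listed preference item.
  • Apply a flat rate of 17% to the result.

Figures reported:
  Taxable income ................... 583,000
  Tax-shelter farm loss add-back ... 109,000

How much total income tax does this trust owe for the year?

117,640

Shadow minimum tax:
  Adjusted income: 583,000 + 109,000 = 692,000
  692,000 × 17% = 117,640

Regular income tax:
  583,000 × 16% = 93,280

117,640 > 93,280, so the shadow minimum tax is the binding amount.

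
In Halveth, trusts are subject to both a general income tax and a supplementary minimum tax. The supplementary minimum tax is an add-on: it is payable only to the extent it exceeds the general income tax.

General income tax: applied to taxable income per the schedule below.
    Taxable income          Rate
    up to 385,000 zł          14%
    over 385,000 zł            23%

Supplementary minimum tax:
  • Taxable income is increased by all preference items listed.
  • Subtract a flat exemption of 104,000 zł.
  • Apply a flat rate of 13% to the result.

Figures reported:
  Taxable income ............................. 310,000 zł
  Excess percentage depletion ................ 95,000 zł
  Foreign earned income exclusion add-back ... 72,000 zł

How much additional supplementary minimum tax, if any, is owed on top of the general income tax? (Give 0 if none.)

5,090 zł

General income tax:
  310,000 zł × 14% = 43,400 zł

Supplementary minimum tax:
  Adjusted income: 310,000 zł + 95,000 zł + 72,000 zł = 477,000 zł
  Less exemption 104,000 zł → base 373,000 zł
  373,000 zł × 13% = 48,490 zł

Excess of supplementary minimum tax over general income tax: 48,490 zł − 43,400 zł = 5,090 zł.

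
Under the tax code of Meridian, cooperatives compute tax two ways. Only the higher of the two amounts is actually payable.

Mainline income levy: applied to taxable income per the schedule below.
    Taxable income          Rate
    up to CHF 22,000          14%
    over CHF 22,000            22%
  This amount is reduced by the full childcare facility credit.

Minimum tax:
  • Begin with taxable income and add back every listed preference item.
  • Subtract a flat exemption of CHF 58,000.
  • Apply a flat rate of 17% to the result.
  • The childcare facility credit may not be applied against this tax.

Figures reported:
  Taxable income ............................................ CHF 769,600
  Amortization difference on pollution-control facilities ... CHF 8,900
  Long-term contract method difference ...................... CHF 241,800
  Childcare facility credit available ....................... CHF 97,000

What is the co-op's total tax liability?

Minimum tax:
  Adjusted income: CHF 769,600 + CHF 8,900 + CHF 241,800 = CHF 1,020,300
  Less exemption CHF 58,000 → base CHF 962,300
  CHF 962,300 × 17% = CHF 163,591

Mainline income levy:
  CHF 22,000 × 14% = CHF 3,080
  CHF 747,600 × 22% = CHF 164,472
  → CHF 167,552
  Less childcare facility credit CHF 97,000 → CHF 70,552

CHF 163,591 > CHF 70,552, so the minimum tax is the binding amount.

CHF 163,591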